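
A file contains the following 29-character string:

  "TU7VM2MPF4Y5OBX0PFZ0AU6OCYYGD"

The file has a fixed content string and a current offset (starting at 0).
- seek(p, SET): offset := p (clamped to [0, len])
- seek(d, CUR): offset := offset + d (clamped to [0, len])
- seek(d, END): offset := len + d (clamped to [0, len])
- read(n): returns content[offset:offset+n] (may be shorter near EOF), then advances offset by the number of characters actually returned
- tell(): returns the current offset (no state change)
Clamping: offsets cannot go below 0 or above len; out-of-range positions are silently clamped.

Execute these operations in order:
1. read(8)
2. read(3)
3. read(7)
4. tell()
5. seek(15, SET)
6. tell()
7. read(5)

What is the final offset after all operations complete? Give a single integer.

After 1 (read(8)): returned 'TU7VM2MP', offset=8
After 2 (read(3)): returned 'F4Y', offset=11
After 3 (read(7)): returned '5OBX0PF', offset=18
After 4 (tell()): offset=18
After 5 (seek(15, SET)): offset=15
After 6 (tell()): offset=15
After 7 (read(5)): returned '0PFZ0', offset=20

Answer: 20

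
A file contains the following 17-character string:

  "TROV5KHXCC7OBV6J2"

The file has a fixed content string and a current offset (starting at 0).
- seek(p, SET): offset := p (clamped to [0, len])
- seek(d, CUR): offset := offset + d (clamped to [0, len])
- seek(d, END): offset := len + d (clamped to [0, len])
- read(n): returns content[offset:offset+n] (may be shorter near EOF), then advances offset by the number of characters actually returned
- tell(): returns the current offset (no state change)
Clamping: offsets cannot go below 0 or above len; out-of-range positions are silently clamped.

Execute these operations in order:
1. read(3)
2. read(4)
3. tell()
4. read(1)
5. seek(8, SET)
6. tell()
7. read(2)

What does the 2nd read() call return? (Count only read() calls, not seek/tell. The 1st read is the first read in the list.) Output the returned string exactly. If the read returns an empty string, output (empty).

After 1 (read(3)): returned 'TRO', offset=3
After 2 (read(4)): returned 'V5KH', offset=7
After 3 (tell()): offset=7
After 4 (read(1)): returned 'X', offset=8
After 5 (seek(8, SET)): offset=8
After 6 (tell()): offset=8
After 7 (read(2)): returned 'CC', offset=10

Answer: V5KH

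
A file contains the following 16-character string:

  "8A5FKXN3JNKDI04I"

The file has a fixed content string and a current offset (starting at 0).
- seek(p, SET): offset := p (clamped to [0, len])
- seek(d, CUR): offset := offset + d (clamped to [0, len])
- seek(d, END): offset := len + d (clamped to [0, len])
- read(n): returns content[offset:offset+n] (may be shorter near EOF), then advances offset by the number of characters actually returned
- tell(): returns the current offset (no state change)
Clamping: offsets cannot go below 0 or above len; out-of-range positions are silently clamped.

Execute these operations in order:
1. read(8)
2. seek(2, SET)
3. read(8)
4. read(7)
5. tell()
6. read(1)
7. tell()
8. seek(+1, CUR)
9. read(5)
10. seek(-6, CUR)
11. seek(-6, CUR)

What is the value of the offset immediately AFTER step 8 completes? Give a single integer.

Answer: 16

Derivation:
After 1 (read(8)): returned '8A5FKXN3', offset=8
After 2 (seek(2, SET)): offset=2
After 3 (read(8)): returned '5FKXN3JN', offset=10
After 4 (read(7)): returned 'KDI04I', offset=16
After 5 (tell()): offset=16
After 6 (read(1)): returned '', offset=16
After 7 (tell()): offset=16
After 8 (seek(+1, CUR)): offset=16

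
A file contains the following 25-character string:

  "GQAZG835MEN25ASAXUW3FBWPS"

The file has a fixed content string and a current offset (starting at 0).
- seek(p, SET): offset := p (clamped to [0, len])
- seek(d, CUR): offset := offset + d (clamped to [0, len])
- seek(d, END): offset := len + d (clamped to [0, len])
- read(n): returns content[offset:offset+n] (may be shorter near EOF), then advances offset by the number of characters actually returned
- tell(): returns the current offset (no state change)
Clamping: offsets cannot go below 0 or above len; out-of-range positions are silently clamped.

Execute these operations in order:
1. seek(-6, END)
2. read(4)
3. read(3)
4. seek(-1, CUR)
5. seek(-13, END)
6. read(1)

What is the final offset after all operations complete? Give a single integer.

Answer: 13

Derivation:
After 1 (seek(-6, END)): offset=19
After 2 (read(4)): returned '3FBW', offset=23
After 3 (read(3)): returned 'PS', offset=25
After 4 (seek(-1, CUR)): offset=24
After 5 (seek(-13, END)): offset=12
After 6 (read(1)): returned '5', offset=13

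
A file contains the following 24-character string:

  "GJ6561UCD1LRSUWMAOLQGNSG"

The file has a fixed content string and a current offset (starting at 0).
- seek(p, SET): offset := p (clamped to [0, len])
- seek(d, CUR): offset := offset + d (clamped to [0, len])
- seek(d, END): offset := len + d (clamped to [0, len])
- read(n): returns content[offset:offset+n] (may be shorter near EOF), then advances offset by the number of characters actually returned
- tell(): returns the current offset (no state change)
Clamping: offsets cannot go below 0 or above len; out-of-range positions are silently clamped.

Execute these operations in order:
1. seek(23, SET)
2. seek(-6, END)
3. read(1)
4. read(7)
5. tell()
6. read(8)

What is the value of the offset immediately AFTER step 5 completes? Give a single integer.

After 1 (seek(23, SET)): offset=23
After 2 (seek(-6, END)): offset=18
After 3 (read(1)): returned 'L', offset=19
After 4 (read(7)): returned 'QGNSG', offset=24
After 5 (tell()): offset=24

Answer: 24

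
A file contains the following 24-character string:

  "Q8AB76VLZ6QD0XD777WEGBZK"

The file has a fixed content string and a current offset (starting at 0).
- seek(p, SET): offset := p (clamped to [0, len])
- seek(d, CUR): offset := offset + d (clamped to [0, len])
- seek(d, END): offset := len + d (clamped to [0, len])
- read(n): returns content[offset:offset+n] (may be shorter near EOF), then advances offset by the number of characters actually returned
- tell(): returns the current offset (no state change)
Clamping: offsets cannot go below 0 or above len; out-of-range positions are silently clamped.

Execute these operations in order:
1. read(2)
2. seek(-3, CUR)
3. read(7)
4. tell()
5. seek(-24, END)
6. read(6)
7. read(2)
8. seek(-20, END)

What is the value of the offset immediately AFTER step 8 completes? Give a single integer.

Answer: 4

Derivation:
After 1 (read(2)): returned 'Q8', offset=2
After 2 (seek(-3, CUR)): offset=0
After 3 (read(7)): returned 'Q8AB76V', offset=7
After 4 (tell()): offset=7
After 5 (seek(-24, END)): offset=0
After 6 (read(6)): returned 'Q8AB76', offset=6
After 7 (read(2)): returned 'VL', offset=8
After 8 (seek(-20, END)): offset=4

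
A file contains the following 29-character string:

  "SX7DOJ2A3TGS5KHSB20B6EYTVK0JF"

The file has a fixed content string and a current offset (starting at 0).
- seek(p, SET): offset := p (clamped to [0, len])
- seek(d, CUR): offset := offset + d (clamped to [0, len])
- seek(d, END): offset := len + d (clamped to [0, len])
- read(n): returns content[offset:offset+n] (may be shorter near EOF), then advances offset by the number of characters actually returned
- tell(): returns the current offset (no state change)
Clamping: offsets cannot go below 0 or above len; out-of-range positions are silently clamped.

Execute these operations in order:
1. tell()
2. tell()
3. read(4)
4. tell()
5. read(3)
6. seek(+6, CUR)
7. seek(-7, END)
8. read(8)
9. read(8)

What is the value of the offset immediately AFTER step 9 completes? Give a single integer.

After 1 (tell()): offset=0
After 2 (tell()): offset=0
After 3 (read(4)): returned 'SX7D', offset=4
After 4 (tell()): offset=4
After 5 (read(3)): returned 'OJ2', offset=7
After 6 (seek(+6, CUR)): offset=13
After 7 (seek(-7, END)): offset=22
After 8 (read(8)): returned 'YTVK0JF', offset=29
After 9 (read(8)): returned '', offset=29

Answer: 29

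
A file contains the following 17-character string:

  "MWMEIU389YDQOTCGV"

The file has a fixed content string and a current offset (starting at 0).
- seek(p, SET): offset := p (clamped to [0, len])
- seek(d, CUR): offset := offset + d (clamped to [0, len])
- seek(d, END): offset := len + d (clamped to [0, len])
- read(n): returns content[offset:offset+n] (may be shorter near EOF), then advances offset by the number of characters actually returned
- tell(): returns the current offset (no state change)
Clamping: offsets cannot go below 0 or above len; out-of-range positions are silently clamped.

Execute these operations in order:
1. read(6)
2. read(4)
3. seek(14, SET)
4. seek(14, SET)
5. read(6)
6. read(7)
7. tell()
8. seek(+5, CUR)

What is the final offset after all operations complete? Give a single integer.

Answer: 17

Derivation:
After 1 (read(6)): returned 'MWMEIU', offset=6
After 2 (read(4)): returned '389Y', offset=10
After 3 (seek(14, SET)): offset=14
After 4 (seek(14, SET)): offset=14
After 5 (read(6)): returned 'CGV', offset=17
After 6 (read(7)): returned '', offset=17
After 7 (tell()): offset=17
After 8 (seek(+5, CUR)): offset=17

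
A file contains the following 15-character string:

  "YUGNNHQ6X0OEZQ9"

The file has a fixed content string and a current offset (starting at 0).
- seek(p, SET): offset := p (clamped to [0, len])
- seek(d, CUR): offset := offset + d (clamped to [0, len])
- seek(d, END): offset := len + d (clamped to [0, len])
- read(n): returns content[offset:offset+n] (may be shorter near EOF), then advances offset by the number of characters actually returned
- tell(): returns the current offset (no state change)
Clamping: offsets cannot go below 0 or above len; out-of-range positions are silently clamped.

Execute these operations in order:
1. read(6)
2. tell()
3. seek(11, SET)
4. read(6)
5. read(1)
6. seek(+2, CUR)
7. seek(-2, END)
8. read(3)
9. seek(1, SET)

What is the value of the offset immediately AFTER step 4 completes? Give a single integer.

After 1 (read(6)): returned 'YUGNNH', offset=6
After 2 (tell()): offset=6
After 3 (seek(11, SET)): offset=11
After 4 (read(6)): returned 'EZQ9', offset=15

Answer: 15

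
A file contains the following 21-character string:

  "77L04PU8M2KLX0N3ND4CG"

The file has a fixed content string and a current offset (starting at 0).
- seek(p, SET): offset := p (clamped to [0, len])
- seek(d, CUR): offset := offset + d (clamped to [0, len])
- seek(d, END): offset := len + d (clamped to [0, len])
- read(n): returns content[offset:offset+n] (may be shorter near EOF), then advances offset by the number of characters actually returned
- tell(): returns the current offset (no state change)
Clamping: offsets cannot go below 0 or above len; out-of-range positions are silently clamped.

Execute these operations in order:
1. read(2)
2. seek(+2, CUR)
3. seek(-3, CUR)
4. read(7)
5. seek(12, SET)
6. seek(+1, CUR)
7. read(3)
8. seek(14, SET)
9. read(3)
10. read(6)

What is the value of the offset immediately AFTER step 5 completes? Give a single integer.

Answer: 12

Derivation:
After 1 (read(2)): returned '77', offset=2
After 2 (seek(+2, CUR)): offset=4
After 3 (seek(-3, CUR)): offset=1
After 4 (read(7)): returned '7L04PU8', offset=8
After 5 (seek(12, SET)): offset=12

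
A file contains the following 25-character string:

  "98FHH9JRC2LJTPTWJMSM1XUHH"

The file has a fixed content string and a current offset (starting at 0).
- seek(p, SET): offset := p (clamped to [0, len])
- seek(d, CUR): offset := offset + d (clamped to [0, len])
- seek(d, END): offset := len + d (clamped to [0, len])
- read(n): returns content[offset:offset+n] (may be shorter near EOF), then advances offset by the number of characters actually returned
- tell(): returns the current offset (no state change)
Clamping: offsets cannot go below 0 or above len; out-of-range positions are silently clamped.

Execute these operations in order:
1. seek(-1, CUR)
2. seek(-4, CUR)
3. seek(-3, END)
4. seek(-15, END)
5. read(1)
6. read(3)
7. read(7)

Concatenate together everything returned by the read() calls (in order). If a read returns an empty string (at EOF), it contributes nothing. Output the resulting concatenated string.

Answer: LJTPTWJMSM1

Derivation:
After 1 (seek(-1, CUR)): offset=0
After 2 (seek(-4, CUR)): offset=0
After 3 (seek(-3, END)): offset=22
After 4 (seek(-15, END)): offset=10
After 5 (read(1)): returned 'L', offset=11
After 6 (read(3)): returned 'JTP', offset=14
After 7 (read(7)): returned 'TWJMSM1', offset=21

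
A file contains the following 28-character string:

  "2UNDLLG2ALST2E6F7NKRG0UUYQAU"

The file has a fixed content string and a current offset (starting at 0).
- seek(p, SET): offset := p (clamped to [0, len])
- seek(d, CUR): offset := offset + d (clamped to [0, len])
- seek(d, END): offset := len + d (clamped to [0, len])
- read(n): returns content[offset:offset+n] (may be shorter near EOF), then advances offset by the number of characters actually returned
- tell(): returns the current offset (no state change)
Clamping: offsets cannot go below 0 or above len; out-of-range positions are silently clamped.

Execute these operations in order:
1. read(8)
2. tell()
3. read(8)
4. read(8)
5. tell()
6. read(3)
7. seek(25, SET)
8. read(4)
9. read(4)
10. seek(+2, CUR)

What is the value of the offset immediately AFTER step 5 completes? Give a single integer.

Answer: 24

Derivation:
After 1 (read(8)): returned '2UNDLLG2', offset=8
After 2 (tell()): offset=8
After 3 (read(8)): returned 'ALST2E6F', offset=16
After 4 (read(8)): returned '7NKRG0UU', offset=24
After 5 (tell()): offset=24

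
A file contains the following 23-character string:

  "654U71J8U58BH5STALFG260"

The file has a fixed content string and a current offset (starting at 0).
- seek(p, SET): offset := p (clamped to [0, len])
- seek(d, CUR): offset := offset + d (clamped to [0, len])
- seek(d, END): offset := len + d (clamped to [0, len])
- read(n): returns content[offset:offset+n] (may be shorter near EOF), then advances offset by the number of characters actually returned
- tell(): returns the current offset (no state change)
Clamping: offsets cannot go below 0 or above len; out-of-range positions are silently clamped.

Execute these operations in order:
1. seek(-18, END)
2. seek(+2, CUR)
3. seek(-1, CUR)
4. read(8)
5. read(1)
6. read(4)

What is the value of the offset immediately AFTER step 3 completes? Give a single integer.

Answer: 6

Derivation:
After 1 (seek(-18, END)): offset=5
After 2 (seek(+2, CUR)): offset=7
After 3 (seek(-1, CUR)): offset=6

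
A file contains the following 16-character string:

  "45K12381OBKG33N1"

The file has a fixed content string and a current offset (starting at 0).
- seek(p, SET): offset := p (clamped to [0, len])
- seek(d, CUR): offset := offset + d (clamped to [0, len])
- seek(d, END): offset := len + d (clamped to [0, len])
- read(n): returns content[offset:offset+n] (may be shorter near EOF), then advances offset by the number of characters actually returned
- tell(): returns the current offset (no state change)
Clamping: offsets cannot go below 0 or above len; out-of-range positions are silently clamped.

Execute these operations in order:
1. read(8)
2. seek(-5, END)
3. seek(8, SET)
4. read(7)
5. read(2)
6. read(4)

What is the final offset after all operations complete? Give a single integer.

After 1 (read(8)): returned '45K12381', offset=8
After 2 (seek(-5, END)): offset=11
After 3 (seek(8, SET)): offset=8
After 4 (read(7)): returned 'OBKG33N', offset=15
After 5 (read(2)): returned '1', offset=16
After 6 (read(4)): returned '', offset=16

Answer: 16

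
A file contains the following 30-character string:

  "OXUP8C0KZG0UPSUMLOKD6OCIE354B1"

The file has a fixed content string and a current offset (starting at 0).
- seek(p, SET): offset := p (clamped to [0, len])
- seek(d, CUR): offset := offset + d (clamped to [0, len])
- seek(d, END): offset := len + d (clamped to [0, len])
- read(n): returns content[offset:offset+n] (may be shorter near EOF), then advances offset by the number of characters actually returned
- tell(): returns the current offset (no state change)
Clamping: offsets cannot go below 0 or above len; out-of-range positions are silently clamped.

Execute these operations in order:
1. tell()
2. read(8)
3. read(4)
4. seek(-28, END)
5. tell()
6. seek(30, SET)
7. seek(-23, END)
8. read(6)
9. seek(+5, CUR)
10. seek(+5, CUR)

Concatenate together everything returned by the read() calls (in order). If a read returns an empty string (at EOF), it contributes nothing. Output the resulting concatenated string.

Answer: OXUP8C0KZG0UKZG0UP

Derivation:
After 1 (tell()): offset=0
After 2 (read(8)): returned 'OXUP8C0K', offset=8
After 3 (read(4)): returned 'ZG0U', offset=12
After 4 (seek(-28, END)): offset=2
After 5 (tell()): offset=2
After 6 (seek(30, SET)): offset=30
After 7 (seek(-23, END)): offset=7
After 8 (read(6)): returned 'KZG0UP', offset=13
After 9 (seek(+5, CUR)): offset=18
After 10 (seek(+5, CUR)): offset=23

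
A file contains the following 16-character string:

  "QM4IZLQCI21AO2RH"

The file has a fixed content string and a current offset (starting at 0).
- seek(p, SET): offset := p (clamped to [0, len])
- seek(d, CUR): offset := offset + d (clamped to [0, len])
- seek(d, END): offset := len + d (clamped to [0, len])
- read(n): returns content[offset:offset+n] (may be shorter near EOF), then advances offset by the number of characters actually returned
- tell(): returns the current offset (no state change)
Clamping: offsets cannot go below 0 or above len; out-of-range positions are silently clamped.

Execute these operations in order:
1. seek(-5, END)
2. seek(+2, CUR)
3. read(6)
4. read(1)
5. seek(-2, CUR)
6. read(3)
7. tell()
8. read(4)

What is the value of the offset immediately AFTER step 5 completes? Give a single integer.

Answer: 14

Derivation:
After 1 (seek(-5, END)): offset=11
After 2 (seek(+2, CUR)): offset=13
After 3 (read(6)): returned '2RH', offset=16
After 4 (read(1)): returned '', offset=16
After 5 (seek(-2, CUR)): offset=14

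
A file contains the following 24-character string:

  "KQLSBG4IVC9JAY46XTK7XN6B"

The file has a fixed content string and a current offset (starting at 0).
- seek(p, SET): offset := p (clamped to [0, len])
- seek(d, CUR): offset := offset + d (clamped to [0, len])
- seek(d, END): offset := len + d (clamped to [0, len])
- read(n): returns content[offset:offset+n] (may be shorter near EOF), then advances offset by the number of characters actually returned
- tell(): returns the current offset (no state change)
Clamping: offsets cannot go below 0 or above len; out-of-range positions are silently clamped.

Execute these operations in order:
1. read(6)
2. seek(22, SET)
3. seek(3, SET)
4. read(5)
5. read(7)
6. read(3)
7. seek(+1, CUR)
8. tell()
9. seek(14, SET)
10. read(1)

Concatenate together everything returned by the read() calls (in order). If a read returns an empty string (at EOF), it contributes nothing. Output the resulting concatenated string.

After 1 (read(6)): returned 'KQLSBG', offset=6
After 2 (seek(22, SET)): offset=22
After 3 (seek(3, SET)): offset=3
After 4 (read(5)): returned 'SBG4I', offset=8
After 5 (read(7)): returned 'VC9JAY4', offset=15
After 6 (read(3)): returned '6XT', offset=18
After 7 (seek(+1, CUR)): offset=19
After 8 (tell()): offset=19
After 9 (seek(14, SET)): offset=14
After 10 (read(1)): returned '4', offset=15

Answer: KQLSBGSBG4IVC9JAY46XT4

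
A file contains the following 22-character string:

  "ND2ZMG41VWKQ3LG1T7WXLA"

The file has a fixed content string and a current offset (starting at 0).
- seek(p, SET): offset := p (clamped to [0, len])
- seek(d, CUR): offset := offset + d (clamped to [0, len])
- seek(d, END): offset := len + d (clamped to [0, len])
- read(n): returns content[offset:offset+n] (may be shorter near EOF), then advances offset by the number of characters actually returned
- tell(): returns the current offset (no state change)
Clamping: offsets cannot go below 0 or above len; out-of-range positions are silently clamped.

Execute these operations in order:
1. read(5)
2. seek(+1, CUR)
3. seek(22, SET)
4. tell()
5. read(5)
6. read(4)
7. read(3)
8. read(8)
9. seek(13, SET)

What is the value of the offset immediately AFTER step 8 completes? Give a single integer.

Answer: 22

Derivation:
After 1 (read(5)): returned 'ND2ZM', offset=5
After 2 (seek(+1, CUR)): offset=6
After 3 (seek(22, SET)): offset=22
After 4 (tell()): offset=22
After 5 (read(5)): returned '', offset=22
After 6 (read(4)): returned '', offset=22
After 7 (read(3)): returned '', offset=22
After 8 (read(8)): returned '', offset=22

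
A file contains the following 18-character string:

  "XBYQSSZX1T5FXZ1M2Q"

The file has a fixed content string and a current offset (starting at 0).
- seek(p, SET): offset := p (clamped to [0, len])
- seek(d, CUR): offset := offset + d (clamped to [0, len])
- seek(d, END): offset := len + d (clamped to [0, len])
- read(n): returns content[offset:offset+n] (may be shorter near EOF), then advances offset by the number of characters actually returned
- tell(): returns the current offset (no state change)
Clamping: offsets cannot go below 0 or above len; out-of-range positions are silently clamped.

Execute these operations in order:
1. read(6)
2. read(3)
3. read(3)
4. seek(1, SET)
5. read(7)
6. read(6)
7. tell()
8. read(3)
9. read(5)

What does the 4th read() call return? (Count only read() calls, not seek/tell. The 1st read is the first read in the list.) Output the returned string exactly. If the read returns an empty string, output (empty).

Answer: BYQSSZX

Derivation:
After 1 (read(6)): returned 'XBYQSS', offset=6
After 2 (read(3)): returned 'ZX1', offset=9
After 3 (read(3)): returned 'T5F', offset=12
After 4 (seek(1, SET)): offset=1
After 5 (read(7)): returned 'BYQSSZX', offset=8
After 6 (read(6)): returned '1T5FXZ', offset=14
After 7 (tell()): offset=14
After 8 (read(3)): returned '1M2', offset=17
After 9 (read(5)): returned 'Q', offset=18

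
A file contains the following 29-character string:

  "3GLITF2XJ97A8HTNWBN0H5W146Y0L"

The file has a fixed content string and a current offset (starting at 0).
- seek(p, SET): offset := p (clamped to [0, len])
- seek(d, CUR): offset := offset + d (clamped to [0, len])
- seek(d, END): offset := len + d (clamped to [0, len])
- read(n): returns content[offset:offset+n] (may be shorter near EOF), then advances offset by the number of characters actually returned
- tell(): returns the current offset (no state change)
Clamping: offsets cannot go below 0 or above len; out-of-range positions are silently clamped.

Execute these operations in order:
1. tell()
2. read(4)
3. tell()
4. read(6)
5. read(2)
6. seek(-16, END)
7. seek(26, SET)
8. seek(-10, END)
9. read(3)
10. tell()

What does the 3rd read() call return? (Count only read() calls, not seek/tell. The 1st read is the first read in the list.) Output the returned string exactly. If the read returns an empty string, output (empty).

After 1 (tell()): offset=0
After 2 (read(4)): returned '3GLI', offset=4
After 3 (tell()): offset=4
After 4 (read(6)): returned 'TF2XJ9', offset=10
After 5 (read(2)): returned '7A', offset=12
After 6 (seek(-16, END)): offset=13
After 7 (seek(26, SET)): offset=26
After 8 (seek(-10, END)): offset=19
After 9 (read(3)): returned '0H5', offset=22
After 10 (tell()): offset=22

Answer: 7A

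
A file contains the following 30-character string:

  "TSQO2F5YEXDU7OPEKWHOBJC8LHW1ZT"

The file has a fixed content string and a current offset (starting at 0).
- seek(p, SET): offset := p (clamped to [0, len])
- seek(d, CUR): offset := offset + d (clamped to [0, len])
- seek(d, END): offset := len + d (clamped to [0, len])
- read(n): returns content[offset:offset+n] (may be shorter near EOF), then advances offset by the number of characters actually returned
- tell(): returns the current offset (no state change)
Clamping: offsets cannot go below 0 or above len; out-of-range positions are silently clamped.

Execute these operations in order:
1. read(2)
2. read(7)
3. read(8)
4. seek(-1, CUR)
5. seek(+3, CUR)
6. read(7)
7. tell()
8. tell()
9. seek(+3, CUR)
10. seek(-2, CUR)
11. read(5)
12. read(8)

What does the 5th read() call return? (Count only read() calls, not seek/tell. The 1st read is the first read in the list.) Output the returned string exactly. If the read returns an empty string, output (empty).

After 1 (read(2)): returned 'TS', offset=2
After 2 (read(7)): returned 'QO2F5YE', offset=9
After 3 (read(8)): returned 'XDU7OPEK', offset=17
After 4 (seek(-1, CUR)): offset=16
After 5 (seek(+3, CUR)): offset=19
After 6 (read(7)): returned 'OBJC8LH', offset=26
After 7 (tell()): offset=26
After 8 (tell()): offset=26
After 9 (seek(+3, CUR)): offset=29
After 10 (seek(-2, CUR)): offset=27
After 11 (read(5)): returned '1ZT', offset=30
After 12 (read(8)): returned '', offset=30

Answer: 1ZT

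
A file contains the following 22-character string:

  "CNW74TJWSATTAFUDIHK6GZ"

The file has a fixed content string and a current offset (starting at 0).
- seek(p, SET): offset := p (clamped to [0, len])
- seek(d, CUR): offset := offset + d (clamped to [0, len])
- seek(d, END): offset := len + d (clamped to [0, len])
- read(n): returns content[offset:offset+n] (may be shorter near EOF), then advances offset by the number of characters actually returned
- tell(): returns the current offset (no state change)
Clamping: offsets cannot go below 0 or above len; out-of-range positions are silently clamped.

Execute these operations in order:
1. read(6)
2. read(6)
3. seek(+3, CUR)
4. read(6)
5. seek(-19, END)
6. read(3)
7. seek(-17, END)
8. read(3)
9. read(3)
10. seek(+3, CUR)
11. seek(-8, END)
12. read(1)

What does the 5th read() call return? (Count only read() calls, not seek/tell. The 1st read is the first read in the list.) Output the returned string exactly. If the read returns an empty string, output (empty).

After 1 (read(6)): returned 'CNW74T', offset=6
After 2 (read(6)): returned 'JWSATT', offset=12
After 3 (seek(+3, CUR)): offset=15
After 4 (read(6)): returned 'DIHK6G', offset=21
After 5 (seek(-19, END)): offset=3
After 6 (read(3)): returned '74T', offset=6
After 7 (seek(-17, END)): offset=5
After 8 (read(3)): returned 'TJW', offset=8
After 9 (read(3)): returned 'SAT', offset=11
After 10 (seek(+3, CUR)): offset=14
After 11 (seek(-8, END)): offset=14
After 12 (read(1)): returned 'U', offset=15

Answer: TJW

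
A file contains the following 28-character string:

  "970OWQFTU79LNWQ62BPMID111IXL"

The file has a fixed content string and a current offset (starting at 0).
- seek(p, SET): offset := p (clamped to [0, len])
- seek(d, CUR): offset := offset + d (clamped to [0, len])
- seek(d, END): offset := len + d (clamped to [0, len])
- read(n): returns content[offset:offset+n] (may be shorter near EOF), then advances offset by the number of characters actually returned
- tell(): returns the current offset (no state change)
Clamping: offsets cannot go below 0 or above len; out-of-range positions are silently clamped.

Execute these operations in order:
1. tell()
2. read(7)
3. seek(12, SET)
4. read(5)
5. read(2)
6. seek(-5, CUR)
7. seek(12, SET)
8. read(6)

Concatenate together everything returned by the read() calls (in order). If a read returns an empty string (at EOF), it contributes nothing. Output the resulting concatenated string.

Answer: 970OWQFNWQ62BPNWQ62B

Derivation:
After 1 (tell()): offset=0
After 2 (read(7)): returned '970OWQF', offset=7
After 3 (seek(12, SET)): offset=12
After 4 (read(5)): returned 'NWQ62', offset=17
After 5 (read(2)): returned 'BP', offset=19
After 6 (seek(-5, CUR)): offset=14
After 7 (seek(12, SET)): offset=12
After 8 (read(6)): returned 'NWQ62B', offset=18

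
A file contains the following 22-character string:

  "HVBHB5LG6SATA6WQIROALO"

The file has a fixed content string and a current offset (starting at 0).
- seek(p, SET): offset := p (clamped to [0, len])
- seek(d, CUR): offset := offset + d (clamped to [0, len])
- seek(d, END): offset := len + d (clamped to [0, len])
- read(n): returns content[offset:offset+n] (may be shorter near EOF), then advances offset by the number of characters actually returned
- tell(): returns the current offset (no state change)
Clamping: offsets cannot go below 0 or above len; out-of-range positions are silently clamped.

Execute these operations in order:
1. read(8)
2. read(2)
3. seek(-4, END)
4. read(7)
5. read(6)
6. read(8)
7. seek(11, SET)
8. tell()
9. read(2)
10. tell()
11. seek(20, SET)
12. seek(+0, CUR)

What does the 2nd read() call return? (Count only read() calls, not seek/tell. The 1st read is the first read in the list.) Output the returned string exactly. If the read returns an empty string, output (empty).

Answer: 6S

Derivation:
After 1 (read(8)): returned 'HVBHB5LG', offset=8
After 2 (read(2)): returned '6S', offset=10
After 3 (seek(-4, END)): offset=18
After 4 (read(7)): returned 'OALO', offset=22
After 5 (read(6)): returned '', offset=22
After 6 (read(8)): returned '', offset=22
After 7 (seek(11, SET)): offset=11
After 8 (tell()): offset=11
After 9 (read(2)): returned 'TA', offset=13
After 10 (tell()): offset=13
After 11 (seek(20, SET)): offset=20
After 12 (seek(+0, CUR)): offset=20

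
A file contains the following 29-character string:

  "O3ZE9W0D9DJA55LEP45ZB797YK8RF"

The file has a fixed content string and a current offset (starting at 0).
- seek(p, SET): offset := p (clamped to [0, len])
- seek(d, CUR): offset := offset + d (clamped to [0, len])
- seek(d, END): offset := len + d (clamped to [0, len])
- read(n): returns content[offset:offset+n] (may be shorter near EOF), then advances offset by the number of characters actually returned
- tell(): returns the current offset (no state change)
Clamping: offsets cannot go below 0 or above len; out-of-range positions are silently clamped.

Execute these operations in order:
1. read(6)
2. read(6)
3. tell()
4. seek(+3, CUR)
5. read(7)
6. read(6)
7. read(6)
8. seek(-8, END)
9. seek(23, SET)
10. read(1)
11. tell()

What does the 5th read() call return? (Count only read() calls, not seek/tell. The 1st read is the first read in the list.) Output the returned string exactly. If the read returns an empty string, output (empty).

Answer: F

Derivation:
After 1 (read(6)): returned 'O3ZE9W', offset=6
After 2 (read(6)): returned '0D9DJA', offset=12
After 3 (tell()): offset=12
After 4 (seek(+3, CUR)): offset=15
After 5 (read(7)): returned 'EP45ZB7', offset=22
After 6 (read(6)): returned '97YK8R', offset=28
After 7 (read(6)): returned 'F', offset=29
After 8 (seek(-8, END)): offset=21
After 9 (seek(23, SET)): offset=23
After 10 (read(1)): returned '7', offset=24
After 11 (tell()): offset=24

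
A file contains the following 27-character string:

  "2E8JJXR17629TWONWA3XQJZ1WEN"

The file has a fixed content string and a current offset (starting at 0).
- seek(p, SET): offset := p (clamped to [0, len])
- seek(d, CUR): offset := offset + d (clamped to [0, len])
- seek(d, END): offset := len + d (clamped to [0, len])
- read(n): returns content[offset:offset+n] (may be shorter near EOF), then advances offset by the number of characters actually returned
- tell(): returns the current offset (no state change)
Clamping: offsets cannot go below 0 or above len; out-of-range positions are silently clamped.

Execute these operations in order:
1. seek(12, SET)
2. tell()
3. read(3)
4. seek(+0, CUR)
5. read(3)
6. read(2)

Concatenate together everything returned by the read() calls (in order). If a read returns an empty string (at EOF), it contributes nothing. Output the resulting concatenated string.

After 1 (seek(12, SET)): offset=12
After 2 (tell()): offset=12
After 3 (read(3)): returned 'TWO', offset=15
After 4 (seek(+0, CUR)): offset=15
After 5 (read(3)): returned 'NWA', offset=18
After 6 (read(2)): returned '3X', offset=20

Answer: TWONWA3X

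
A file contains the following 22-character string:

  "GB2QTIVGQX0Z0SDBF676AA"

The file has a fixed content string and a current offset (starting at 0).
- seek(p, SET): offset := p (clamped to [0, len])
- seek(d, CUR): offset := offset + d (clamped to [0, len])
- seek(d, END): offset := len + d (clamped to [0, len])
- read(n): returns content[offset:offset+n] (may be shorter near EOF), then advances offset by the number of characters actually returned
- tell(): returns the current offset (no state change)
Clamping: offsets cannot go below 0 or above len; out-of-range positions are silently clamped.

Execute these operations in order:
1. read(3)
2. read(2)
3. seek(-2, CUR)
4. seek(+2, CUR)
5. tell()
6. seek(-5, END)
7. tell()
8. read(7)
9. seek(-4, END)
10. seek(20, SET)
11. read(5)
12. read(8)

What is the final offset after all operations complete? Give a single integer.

Answer: 22

Derivation:
After 1 (read(3)): returned 'GB2', offset=3
After 2 (read(2)): returned 'QT', offset=5
After 3 (seek(-2, CUR)): offset=3
After 4 (seek(+2, CUR)): offset=5
After 5 (tell()): offset=5
After 6 (seek(-5, END)): offset=17
After 7 (tell()): offset=17
After 8 (read(7)): returned '676AA', offset=22
After 9 (seek(-4, END)): offset=18
After 10 (seek(20, SET)): offset=20
After 11 (read(5)): returned 'AA', offset=22
After 12 (read(8)): returned '', offset=22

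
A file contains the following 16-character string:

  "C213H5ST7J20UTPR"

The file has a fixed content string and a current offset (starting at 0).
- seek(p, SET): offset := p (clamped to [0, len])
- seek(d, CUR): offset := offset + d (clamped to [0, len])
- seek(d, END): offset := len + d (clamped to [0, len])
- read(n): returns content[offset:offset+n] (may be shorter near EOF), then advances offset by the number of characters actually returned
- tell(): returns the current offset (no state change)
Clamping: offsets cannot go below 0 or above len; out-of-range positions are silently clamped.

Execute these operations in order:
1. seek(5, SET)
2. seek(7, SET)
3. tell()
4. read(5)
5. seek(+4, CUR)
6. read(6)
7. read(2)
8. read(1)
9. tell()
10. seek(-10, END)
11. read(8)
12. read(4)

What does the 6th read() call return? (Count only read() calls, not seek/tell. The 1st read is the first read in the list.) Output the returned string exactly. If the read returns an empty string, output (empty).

After 1 (seek(5, SET)): offset=5
After 2 (seek(7, SET)): offset=7
After 3 (tell()): offset=7
After 4 (read(5)): returned 'T7J20', offset=12
After 5 (seek(+4, CUR)): offset=16
After 6 (read(6)): returned '', offset=16
After 7 (read(2)): returned '', offset=16
After 8 (read(1)): returned '', offset=16
After 9 (tell()): offset=16
After 10 (seek(-10, END)): offset=6
After 11 (read(8)): returned 'ST7J20UT', offset=14
After 12 (read(4)): returned 'PR', offset=16

Answer: PR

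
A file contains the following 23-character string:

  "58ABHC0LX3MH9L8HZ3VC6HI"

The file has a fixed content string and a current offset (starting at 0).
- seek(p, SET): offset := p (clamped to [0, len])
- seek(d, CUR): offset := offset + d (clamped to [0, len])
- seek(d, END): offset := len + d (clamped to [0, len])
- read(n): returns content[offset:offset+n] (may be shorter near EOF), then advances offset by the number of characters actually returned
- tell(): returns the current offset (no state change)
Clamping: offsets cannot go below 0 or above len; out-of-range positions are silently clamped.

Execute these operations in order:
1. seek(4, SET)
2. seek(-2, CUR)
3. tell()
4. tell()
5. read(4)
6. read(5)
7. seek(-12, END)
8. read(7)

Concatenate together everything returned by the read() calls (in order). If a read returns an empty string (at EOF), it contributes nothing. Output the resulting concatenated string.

After 1 (seek(4, SET)): offset=4
After 2 (seek(-2, CUR)): offset=2
After 3 (tell()): offset=2
After 4 (tell()): offset=2
After 5 (read(4)): returned 'ABHC', offset=6
After 6 (read(5)): returned '0LX3M', offset=11
After 7 (seek(-12, END)): offset=11
After 8 (read(7)): returned 'H9L8HZ3', offset=18

Answer: ABHC0LX3MH9L8HZ3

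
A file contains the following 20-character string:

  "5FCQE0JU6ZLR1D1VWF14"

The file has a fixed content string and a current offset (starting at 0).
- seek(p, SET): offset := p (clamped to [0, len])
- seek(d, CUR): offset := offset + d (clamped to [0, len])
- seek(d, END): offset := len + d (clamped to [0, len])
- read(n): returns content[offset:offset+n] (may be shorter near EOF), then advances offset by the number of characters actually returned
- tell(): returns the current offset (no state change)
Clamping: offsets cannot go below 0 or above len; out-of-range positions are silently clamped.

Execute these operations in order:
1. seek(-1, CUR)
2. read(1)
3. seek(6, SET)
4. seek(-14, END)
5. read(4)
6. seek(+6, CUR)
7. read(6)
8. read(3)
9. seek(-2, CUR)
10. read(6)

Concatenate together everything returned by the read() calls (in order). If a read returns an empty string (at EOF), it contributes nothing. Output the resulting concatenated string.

Answer: 5JU6ZWF1414

Derivation:
After 1 (seek(-1, CUR)): offset=0
After 2 (read(1)): returned '5', offset=1
After 3 (seek(6, SET)): offset=6
After 4 (seek(-14, END)): offset=6
After 5 (read(4)): returned 'JU6Z', offset=10
After 6 (seek(+6, CUR)): offset=16
After 7 (read(6)): returned 'WF14', offset=20
After 8 (read(3)): returned '', offset=20
After 9 (seek(-2, CUR)): offset=18
After 10 (read(6)): returned '14', offset=20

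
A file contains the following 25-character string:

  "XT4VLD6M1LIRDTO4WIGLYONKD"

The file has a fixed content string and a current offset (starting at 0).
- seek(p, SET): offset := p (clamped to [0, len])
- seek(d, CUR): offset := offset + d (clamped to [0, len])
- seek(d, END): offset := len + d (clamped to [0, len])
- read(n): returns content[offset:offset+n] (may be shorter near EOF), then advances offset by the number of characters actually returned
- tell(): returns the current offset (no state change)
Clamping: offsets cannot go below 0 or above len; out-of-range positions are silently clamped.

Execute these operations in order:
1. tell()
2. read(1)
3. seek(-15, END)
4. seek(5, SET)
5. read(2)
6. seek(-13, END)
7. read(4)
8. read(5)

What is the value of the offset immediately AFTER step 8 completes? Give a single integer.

After 1 (tell()): offset=0
After 2 (read(1)): returned 'X', offset=1
After 3 (seek(-15, END)): offset=10
After 4 (seek(5, SET)): offset=5
After 5 (read(2)): returned 'D6', offset=7
After 6 (seek(-13, END)): offset=12
After 7 (read(4)): returned 'DTO4', offset=16
After 8 (read(5)): returned 'WIGLY', offset=21

Answer: 21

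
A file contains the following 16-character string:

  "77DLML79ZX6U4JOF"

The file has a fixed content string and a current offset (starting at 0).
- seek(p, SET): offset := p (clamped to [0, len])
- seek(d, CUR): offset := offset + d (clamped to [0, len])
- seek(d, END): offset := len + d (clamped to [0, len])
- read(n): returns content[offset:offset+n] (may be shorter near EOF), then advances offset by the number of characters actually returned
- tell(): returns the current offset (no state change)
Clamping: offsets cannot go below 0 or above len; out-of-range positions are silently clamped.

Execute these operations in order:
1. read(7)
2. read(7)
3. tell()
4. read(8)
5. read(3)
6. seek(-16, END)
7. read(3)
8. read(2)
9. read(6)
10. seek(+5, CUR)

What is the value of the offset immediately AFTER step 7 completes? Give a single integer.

After 1 (read(7)): returned '77DLML7', offset=7
After 2 (read(7)): returned '9ZX6U4J', offset=14
After 3 (tell()): offset=14
After 4 (read(8)): returned 'OF', offset=16
After 5 (read(3)): returned '', offset=16
After 6 (seek(-16, END)): offset=0
After 7 (read(3)): returned '77D', offset=3

Answer: 3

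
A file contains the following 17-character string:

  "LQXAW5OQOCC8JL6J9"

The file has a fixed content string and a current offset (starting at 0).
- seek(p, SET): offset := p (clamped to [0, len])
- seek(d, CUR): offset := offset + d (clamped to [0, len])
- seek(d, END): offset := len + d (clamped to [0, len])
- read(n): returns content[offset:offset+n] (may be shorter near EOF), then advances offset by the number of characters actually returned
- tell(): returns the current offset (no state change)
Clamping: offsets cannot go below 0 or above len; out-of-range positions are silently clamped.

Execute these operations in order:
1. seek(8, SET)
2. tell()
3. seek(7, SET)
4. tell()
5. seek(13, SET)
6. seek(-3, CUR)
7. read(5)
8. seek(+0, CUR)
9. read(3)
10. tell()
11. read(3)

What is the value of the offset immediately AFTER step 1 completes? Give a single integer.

After 1 (seek(8, SET)): offset=8

Answer: 8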